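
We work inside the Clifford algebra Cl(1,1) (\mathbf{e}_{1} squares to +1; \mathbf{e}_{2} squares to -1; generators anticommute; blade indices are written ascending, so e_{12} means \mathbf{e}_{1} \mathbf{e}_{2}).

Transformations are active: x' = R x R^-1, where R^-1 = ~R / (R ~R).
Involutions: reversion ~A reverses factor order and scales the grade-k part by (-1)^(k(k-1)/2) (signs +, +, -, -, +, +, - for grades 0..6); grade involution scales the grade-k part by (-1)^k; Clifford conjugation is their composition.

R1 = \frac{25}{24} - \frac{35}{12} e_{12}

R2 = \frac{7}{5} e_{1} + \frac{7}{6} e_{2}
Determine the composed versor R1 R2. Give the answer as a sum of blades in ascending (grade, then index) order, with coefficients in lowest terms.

Distribute over the terms of R1 (each basis-blade product reordered to ascending indices, repeated generators contracted through their squares):
(\frac{25}{24}) R2 = \frac{35}{24} e_{1} + \frac{175}{144} e_{2}
(-\frac{35}{12} e_{12}) R2 = \frac{245}{72} e_{1} + \frac{49}{12} e_{2}
Summing the partial products and collecting blades:
Answer: \frac{175}{36} e_{1} + \frac{763}{144} e_{2}


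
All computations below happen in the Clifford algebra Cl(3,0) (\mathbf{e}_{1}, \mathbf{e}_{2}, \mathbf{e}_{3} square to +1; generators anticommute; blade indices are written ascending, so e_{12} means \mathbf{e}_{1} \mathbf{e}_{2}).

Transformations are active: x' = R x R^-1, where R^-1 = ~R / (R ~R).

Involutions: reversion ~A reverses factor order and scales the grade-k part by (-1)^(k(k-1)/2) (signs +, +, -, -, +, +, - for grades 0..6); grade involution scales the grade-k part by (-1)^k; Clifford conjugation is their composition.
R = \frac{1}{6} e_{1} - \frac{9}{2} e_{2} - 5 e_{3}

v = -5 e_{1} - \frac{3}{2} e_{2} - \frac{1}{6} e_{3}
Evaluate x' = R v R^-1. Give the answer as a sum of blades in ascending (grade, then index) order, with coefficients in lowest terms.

~R = \frac{1}{6} e_{1} - \frac{9}{2} e_{2} - 5 e_{3}, and R ~R = \frac{815}{18}, so R^-1 = ~R / (\frac{815}{18}).
R v = \frac{27}{4} - \frac{91}{4} e_{12} - \frac{901}{36} e_{13} - \frac{27}{4} e_{23}
Answer: \frac{8231}{1630} e_{1} + \frac{129}{815} e_{2} - \frac{1295}{978} e_{3}


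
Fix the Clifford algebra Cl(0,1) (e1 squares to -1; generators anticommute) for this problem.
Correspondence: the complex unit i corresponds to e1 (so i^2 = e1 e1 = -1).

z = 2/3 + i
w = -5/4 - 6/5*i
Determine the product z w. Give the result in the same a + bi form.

In blades: z = 2/3 + e1, w = -5/4 - 6/5*e1.
Distribute z over w term by term (generator squares from the signature, products reordered to ascending indices): (2/3)*w = -5/6 - 4/5*e1; (e1)*w = 6/5 - 5/4*e1.
Sum: 11/30 - 41/20*e1; translating back through the correspondence:
Answer: 11/30 - 41/20*i


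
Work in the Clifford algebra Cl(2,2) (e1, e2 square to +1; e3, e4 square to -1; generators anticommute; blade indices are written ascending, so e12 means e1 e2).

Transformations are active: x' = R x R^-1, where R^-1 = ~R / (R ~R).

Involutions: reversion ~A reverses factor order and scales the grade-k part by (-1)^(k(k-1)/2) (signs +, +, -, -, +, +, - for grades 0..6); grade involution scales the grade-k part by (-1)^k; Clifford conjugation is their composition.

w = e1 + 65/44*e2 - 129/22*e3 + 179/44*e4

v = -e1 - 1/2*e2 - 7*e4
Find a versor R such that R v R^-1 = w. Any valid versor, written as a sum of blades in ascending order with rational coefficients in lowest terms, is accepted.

Key observation: q(v) = q(w) = -191/4 (sandwiches preserve the norm), so R = v + w = 43/44*e2 - 129/22*e3 - 129/44*e4 works whenever it is invertible — the component of v along it is kept and (v - w)/2 reverses, sending v to w.
Answer: 43/44*e2 - 129/22*e3 - 129/44*e4


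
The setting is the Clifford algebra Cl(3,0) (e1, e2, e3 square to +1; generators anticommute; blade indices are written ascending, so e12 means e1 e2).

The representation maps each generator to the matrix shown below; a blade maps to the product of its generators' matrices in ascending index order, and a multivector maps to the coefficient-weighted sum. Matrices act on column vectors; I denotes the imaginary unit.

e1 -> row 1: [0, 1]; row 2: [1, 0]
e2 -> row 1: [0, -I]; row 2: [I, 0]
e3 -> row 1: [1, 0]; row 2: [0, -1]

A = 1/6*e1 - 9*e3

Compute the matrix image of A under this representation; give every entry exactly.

M = (1/6)*rho(e1) + (-9)*rho(e3), summed entrywise:
Answer: row 1: [-9, 1/6]; row 2: [1/6, 9]


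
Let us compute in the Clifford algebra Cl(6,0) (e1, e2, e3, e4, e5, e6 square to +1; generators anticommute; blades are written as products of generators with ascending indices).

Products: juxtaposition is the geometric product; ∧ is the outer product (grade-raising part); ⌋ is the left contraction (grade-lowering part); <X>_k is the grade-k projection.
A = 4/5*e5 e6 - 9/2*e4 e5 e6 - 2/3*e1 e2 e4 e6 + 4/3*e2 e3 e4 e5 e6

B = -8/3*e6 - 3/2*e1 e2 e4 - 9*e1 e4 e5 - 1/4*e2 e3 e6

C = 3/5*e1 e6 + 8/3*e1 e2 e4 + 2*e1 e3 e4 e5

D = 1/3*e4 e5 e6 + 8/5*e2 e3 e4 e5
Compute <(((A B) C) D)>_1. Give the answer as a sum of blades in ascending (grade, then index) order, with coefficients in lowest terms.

step 1: -32/15*e5 + e6 + 81/2*e1 e6 + 37/3*e4 e5 + 16/9*e1 e2 e4 + 1/6*e1 e3 e4 + 36/5*e1 e4 e6 - 1/5*e2 e3 e5 - 6*e2 e5 e6 - 12*e1 e2 e3 e6 + 27/4*e1 e2 e5 e6 + 2*e1 e3 e5 e6 - 175/72*e2 e3 e4 e5 - 6/5*e1 e2 e4 e5 e6
step 2: -7841/270 - 3/5*e1 + 108/25*e4 - 1/3*e5 + 175/36*e1 e2 - 74/3*e1 e3 + 344/45*e2 e3 - 81/20*e2 e5 - 96/5*e2 e6 - 6/5*e3 e5 + 4*e4 e6 + 16/5*e5 e6 + 2/5*e1 e2 e4 - 1318/45*e1 e2 e5 + 64/15*e1 e3 e4 - 175/27*e1 e3 e5 + 32/25*e1 e5 e6 - 32/9*e2 e3 e5 - 12/5*e2 e3 e6 - 18/25*e2 e4 e5 - 1604/15*e2 e4 e6 - 319/10*e3 e4 e6 + 72/5*e3 e5 e6 - 18*e4 e5 e6 + 256/45*e1 e2 e4 e5 - 8/3*e1 e2 e4 e6 - 8/15*e1 e3 e4 e5 + 117/5*e1 e4 e5 e6 + 27/2*e2 e3 e4 e6 - 24*e2 e4 e5 e6 + 81*e3 e4 e5 e6 - 12*e1 e2 e3 e4 e6 + 3/25*e1 e2 e3 e5 e6 + 2*e1 e3 e4 e5 e6 + 16/3*e2 e3 e4 e5 e6 - 35/24*e1 e2 e3 e4 e5 e6
step 3: 6 - 39/5*e1 + 8*e2 - 3231/125*e3 - 304/45*e4 + 4/3*e5 + 128/15*e6 - 64/75*e1 e2 - 2198/225*e1 e3 - 32/75*e1 e4 - 7/3*e1 e6 - 16/9*e2 e3 - 48/25*e2 e4 - 1604/45*e2 e5 + 3246/25*e2 e6 + 42/25*e3 e4 - 319/30*e3 e5 + 192/5*e3 e6 - 2752/225*e4 e5 + 1/9*e4 e6 - 504/25*e5 e6 + 35/72*e1 e2 e3 - 280/27*e1 e2 e4 - 1736/225*e1 e2 e5 + 176/135*e1 e2 e6 + 10544/225*e1 e3 e4 + 16/25*e1 e3 e5 + 8/45*e1 e3 e6 + 24/125*e1 e4 e6 + 96/5*e1 e5 e6 + 8/15*e2 e3 e4 + 2853/250*e2 e3 e5 + 144/5*e2 e3 e6 - 32/5*e2 e4 e5 + 2439/100*e2 e4 e6 + 1276/25*e2 e5 e6 + 2/5*e3 e4 e6 - 12832/75*e3 e5 e6 - 23653/4050*e4 e5 e6 - 1/25*e1 e2 e3 e4 - 4*e1 e2 e3 e5 - 936/25*e1 e2 e3 e6 + 592/15*e1 e2 e4 e5 + 1318/135*e1 e2 e4 e6 + 2/15*e1 e2 e5 e6 + 70/9*e1 e3 e4 e5 + 175/81*e1 e3 e4 e6 - 128/45*e1 e3 e5 e6 - 1/5*e1 e4 e5 e6 - 31904/675*e2 e3 e4 e5 - 2656/675*e2 e3 e4 e6 + 32/5*e2 e3 e5 e6 - 768/25*e3 e4 e5 e6 - 24/25*e1 e2 e3 e4 e5 - 256/125*e1 e2 e3 e4 e6 + 175/108*e1 e2 e4 e5 e6 - 74/9*e1 e3 e4 e5 e6 + 344/135*e2 e3 e4 e5 e6
step 4: -39/5*e1 + 8*e2 - 3231/125*e3 - 304/45*e4 + 4/3*e5 + 128/15*e6
Answer: -39/5*e1 + 8*e2 - 3231/125*e3 - 304/45*e4 + 4/3*e5 + 128/15*e6


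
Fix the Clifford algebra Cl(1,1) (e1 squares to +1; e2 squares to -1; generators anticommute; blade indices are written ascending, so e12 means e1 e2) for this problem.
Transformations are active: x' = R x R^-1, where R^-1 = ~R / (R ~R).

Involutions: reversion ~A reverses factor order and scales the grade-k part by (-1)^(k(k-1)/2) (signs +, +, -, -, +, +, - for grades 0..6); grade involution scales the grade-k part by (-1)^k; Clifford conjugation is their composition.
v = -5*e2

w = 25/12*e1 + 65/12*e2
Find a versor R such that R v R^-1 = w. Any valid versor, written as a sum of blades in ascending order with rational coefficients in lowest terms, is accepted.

Sketch: the shared square -25 makes R = v + w = 25/12*e1 + 5/12*e2 the natural versor; its sandwich fixes that direction, negates (v - w)/2, and sends v to w.
Answer: 25/12*e1 + 5/12*e2


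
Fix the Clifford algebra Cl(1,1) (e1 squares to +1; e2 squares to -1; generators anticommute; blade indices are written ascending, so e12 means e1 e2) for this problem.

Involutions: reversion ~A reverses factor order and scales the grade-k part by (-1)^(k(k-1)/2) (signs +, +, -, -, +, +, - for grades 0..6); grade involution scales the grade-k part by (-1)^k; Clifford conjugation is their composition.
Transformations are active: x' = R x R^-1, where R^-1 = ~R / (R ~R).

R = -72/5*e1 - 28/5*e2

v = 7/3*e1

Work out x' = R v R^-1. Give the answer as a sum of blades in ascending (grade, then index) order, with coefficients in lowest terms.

~R = -72/5*e1 - 28/5*e2, and R ~R = 176, so R^-1 = ~R / (176).
R v = -168/5 + 196/15*e12
Answer: 2611/825*e1 + 588/275*e2


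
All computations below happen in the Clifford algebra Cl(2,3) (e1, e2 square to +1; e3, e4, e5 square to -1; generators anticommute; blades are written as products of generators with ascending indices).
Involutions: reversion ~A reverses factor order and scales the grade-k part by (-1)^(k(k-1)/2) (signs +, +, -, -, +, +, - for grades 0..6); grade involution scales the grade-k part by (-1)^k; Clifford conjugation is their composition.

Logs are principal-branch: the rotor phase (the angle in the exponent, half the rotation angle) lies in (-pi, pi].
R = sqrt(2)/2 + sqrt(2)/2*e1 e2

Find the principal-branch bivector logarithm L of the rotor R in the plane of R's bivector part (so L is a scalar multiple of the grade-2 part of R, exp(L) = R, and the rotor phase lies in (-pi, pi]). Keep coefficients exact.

The scalar part of R is sqrt(2)/2, and that scalar determines the rotor phase on the principal branch; recovering the unit plane as bivector-part over sine of the phase gives L = phase * plane.
Concretely: cos(phase) = sqrt(2)/2 gives phase = ±pi/4, and since phase/sin(phase) is even the sign is immaterial: L = (phase/sin(phase)) * <R>_2 = (sqrt(2)*pi/4) * <R>_2.
Answer: pi/4*e1 e2


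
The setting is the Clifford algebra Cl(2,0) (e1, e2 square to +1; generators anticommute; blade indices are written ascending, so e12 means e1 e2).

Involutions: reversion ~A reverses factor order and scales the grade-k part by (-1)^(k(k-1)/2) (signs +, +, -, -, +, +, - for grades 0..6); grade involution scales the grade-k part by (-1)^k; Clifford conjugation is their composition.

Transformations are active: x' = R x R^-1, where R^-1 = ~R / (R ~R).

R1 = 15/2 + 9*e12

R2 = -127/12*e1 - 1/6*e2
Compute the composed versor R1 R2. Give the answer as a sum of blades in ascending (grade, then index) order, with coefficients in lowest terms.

Distribute over the terms of R1 (each basis-blade product reordered to ascending indices, repeated generators contracted through their squares):
(15/2) R2 = -635/8*e1 - 5/4*e2
(9*e12) R2 = -3/2*e1 + 381/4*e2
Summing the partial products and collecting blades:
Answer: -647/8*e1 + 94*e2


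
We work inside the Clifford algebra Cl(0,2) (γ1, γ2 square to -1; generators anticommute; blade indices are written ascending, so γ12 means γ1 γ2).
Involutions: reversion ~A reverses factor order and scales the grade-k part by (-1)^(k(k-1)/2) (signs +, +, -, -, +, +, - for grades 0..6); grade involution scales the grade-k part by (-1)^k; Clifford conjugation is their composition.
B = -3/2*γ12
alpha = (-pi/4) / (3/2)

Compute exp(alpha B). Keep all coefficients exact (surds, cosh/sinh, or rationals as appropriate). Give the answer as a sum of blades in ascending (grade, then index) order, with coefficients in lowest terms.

B^2 = (-3/2)^2*(γ12)^2 = 9/4*(-1) = -9/4 (a basis 2-blade squares to minus the product of its generators' squares).
B^2 = -9/4 — a negative square means the series sums to a rotation: l = 3/2, alpha*l = -pi/4, so exp(alpha B) = cos(-pi/4) + (sin(-pi/4)/(3/2))*B = sqrt(2)/2 + (-sqrt(2)/3)*B.
Answer: sqrt(2)/2 + sqrt(2)/2*γ12


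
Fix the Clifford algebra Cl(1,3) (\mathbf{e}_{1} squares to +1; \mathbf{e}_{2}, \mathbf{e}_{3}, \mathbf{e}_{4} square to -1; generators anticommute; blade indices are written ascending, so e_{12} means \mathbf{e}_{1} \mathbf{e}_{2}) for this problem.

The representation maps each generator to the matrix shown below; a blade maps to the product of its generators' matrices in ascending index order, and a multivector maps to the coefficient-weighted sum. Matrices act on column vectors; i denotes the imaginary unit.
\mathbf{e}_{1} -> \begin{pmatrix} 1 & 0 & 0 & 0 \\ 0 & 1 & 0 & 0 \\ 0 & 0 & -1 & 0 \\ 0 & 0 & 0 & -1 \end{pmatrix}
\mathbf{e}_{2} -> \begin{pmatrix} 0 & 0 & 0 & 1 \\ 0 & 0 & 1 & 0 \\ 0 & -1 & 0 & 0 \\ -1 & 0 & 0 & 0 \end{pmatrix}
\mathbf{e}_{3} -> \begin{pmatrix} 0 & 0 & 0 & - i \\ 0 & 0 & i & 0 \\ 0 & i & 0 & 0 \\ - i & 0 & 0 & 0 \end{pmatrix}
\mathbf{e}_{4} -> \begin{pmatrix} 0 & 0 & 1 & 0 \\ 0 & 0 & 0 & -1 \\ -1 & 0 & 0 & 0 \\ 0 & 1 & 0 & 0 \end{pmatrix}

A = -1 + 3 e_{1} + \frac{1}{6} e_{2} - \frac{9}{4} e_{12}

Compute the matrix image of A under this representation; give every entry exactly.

Bivector images (products of the table entries): rho(e_{12}) = rho(\mathbf{e}_{1})rho(\mathbf{e}_{2}) = \begin{pmatrix} 0 & 0 & 0 & 1 \\ 0 & 0 & 1 & 0 \\ 0 & 1 & 0 & 0 \\ 1 & 0 & 0 & 0 \end{pmatrix}.
M = (-1)*1 + (3)*rho(e_{1}) + (\frac{1}{6})*rho(e_{2}) + (-\frac{9}{4})*rho(e_{12}), summed entrywise (1 is the identity matrix):
Answer: \begin{pmatrix} 2 & 0 & 0 & - \frac{25}{12} \\ 0 & 2 & - \frac{25}{12} & 0 \\ 0 & - \frac{29}{12} & -4 & 0 \\ - \frac{29}{12} & 0 & 0 & -4 \end{pmatrix}


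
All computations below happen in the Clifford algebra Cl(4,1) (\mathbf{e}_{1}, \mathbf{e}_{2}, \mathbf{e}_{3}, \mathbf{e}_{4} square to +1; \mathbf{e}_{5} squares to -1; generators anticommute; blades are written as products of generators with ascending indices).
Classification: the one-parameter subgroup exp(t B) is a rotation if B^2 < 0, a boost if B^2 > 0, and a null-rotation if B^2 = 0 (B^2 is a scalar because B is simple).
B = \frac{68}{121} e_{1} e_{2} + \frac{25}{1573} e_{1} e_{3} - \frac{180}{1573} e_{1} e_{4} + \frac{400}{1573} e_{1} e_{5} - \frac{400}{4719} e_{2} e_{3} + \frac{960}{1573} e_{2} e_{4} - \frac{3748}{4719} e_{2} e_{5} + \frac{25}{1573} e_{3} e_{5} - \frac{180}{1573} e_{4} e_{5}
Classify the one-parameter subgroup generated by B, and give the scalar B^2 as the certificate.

B^2 term by term: the squares give (\frac{68}{121})^2*(e_{1} e_{2})^2 + (\frac{25}{1573})^2*(e_{1} e_{3})^2 + (-\frac{180}{1573})^2*(e_{1} e_{4})^2 + (\frac{400}{1573})^2*(e_{1} e_{5})^2 + (-\frac{400}{4719})^2*(e_{2} e_{3})^2 + (\frac{960}{1573})^2*(e_{2} e_{4})^2 + (-\frac{3748}{4719})^2*(e_{2} e_{5})^2 + (\frac{25}{1573})^2*(e_{3} e_{5})^2 + (-\frac{180}{1573})^2*(e_{4} e_{5})^2 = \frac{4624}{14641}*(-1) + \frac{625}{2474329}*(-1) + \frac{32400}{2474329}*(-1) + \frac{160000}{2474329}*(+1) + \frac{160000}{22268961}*(-1) + \frac{921600}{2474329}*(-1) + \frac{14047504}{22268961}*(+1) + \frac{625}{2474329}*(+1) + \frac{32400}{2474329}*(+1) = 0 (each basis 2-blade squares to minus the product of its generators' squares); cross terms between blades sharing an index anticommute and cancel; the commuting (index-disjoint) pairs give grade-4 terms 2*c*c'*(blade product), which cancel blade by blade — e_{1} e_{2} e_{3} e_{4}: -\frac{48000}{2474329} + \frac{48000}{2474329} = 0; e_{1} e_{2} e_{3} e_{5}: \frac{3400}{190333} + \frac{187400}{7422987} - \frac{320000}{7422987} = 0; e_{1} e_{2} e_{4} e_{5}: -\frac{24480}{190333} - \frac{449760}{2474329} + \frac{768000}{2474329} = 0; e_{1} e_{3} e_{4} e_{5}: -\frac{9000}{2474329} + \frac{9000}{2474329} = 0; e_{2} e_{3} e_{4} e_{5}: \frac{48000}{2474329} - \frac{48000}{2474329} = 0 — confirming B is simple. So B^2 = 0.
Answer: null-rotation, certificate B^2 = 0. No conjugation can change B^2 = 0; the sign gives the class.


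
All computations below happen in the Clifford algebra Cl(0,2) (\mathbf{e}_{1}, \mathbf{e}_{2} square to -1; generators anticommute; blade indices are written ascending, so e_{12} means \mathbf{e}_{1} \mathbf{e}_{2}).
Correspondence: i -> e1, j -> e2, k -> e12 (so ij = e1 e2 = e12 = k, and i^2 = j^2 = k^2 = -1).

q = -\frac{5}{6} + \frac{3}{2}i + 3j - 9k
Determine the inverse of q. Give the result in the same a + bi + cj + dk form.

In blades: q = -\frac{5}{6} + \frac{3}{2} e_{1} + 3 e_{2} - 9 e_{12}.
With qbar = -\frac{5}{6} - \frac{3}{2} e_{1} - 3 e_{2} + 9 e_{12} (scalar fixed, mapped units negated), q qbar = \frac{1673}{18} (the sum of squared coefficients), so q^-1 = qbar / (\frac{1673}{18}) = -\frac{15}{1673} - \frac{27}{1673} e_{1} - \frac{54}{1673} e_{2} + \frac{162}{1673} e_{12}; translating back:
Answer: -\frac{15}{1673} - \frac{27}{1673}i - \frac{54}{1673}j + \frac{162}{1673}k


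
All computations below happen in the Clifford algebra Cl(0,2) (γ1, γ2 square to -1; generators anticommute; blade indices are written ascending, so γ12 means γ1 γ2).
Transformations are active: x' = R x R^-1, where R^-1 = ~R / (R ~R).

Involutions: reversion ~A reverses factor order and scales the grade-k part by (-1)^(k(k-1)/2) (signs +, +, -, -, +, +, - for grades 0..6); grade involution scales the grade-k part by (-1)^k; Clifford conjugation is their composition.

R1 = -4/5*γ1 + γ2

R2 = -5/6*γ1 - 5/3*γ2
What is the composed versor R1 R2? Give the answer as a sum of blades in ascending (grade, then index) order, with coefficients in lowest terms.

Distribute over the terms of R1 (each basis-blade product reordered to ascending indices, repeated generators contracted through their squares):
(-4/5*γ1) R2 = -2/3 + 4/3*γ12
(γ2) R2 = 5/3 + 5/6*γ12
Summing the partial products and collecting blades:
Answer: 1 + 13/6*γ12


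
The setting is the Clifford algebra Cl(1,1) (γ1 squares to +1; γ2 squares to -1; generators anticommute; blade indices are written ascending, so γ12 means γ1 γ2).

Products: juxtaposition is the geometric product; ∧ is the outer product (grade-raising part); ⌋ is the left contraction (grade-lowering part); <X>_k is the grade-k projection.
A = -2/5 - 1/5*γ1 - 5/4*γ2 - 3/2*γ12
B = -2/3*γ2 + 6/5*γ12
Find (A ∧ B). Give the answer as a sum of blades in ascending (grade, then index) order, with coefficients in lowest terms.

step 1: 4/15*γ2 - 26/75*γ12
Answer: 4/15*γ2 - 26/75*γ12


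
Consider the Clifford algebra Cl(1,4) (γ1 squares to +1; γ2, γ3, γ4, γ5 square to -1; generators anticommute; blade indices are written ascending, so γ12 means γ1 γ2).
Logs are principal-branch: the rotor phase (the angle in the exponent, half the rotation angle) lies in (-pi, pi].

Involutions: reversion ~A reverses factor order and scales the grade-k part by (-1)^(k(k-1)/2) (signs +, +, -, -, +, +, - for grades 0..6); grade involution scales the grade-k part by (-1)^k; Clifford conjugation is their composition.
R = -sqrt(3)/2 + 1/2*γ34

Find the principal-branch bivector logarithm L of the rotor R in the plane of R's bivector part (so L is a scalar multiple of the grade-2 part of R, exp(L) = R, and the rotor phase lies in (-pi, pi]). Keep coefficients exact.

The scalar part of R is -sqrt(3)/2, which fixes the principal-branch rotor phase; the unit plane is then the bivector part divided by the sine of that phase, and L is that plane scaled by the phase.
Concretely: cos(phase) = -sqrt(3)/2 gives phase = ±5*pi/6, and since phase/sin(phase) is even the sign is immaterial: L = (phase/sin(phase)) * <R>_2 = (5*pi/3) * <R>_2.
Answer: 5*pi/6*γ34


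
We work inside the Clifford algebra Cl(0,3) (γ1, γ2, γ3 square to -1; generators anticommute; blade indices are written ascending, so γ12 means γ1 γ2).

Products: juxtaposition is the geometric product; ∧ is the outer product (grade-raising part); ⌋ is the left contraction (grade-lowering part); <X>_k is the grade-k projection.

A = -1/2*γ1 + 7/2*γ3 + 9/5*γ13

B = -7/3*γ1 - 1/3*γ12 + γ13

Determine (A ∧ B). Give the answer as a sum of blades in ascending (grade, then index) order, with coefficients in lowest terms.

step 1: 49/6*γ13 - 7/6*γ123
Answer: 49/6*γ13 - 7/6*γ123


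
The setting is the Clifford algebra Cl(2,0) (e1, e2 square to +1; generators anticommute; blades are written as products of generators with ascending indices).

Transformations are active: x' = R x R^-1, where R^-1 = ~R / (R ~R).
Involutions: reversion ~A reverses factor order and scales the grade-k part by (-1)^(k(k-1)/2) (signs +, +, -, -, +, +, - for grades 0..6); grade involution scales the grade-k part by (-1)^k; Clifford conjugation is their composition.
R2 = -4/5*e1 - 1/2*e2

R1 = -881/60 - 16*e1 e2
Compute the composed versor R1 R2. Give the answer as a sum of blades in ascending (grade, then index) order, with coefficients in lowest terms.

Distribute over the terms of R1 (each basis-blade product reordered to ascending indices, repeated generators contracted through their squares):
(-881/60) R2 = 881/75*e1 + 881/120*e2
(-16*e1 e2) R2 = 8*e1 - 64/5*e2
Summing the partial products and collecting blades:
Answer: 1481/75*e1 - 131/24*e2


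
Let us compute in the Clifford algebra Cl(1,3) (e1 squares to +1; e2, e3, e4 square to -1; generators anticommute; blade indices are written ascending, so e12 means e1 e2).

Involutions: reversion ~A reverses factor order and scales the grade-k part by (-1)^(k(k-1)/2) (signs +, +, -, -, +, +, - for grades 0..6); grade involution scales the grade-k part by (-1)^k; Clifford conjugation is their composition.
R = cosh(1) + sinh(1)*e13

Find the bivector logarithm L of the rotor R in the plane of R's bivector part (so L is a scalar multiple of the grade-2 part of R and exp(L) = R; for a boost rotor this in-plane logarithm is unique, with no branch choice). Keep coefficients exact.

The scalar part of R is cosh(1), so cosh pins the rapidity up to sign — the sign comes from the bivector part; dividing that part by sinh of the rapidity yields the plane, and the in-plane L = rapidity * plane is unique because the two sign choices cancel.
Concretely: cosh(rapidity) = cosh(1) gives rapidity = ±1, and since rapidity/sinh(rapidity) is even the sign is immaterial: L = (rapidity/sinh(rapidity)) * <R>_2 = (1/sinh(1)) * <R>_2.
Answer: e13


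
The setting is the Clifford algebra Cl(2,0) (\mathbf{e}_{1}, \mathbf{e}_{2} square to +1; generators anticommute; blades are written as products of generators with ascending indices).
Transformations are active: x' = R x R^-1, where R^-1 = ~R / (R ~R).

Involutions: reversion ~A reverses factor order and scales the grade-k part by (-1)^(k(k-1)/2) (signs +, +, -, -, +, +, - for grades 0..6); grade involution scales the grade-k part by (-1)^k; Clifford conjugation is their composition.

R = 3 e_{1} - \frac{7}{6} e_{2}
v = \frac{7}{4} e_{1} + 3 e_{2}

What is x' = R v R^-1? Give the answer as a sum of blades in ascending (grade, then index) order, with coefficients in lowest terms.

~R = 3 e_{1} - \frac{7}{6} e_{2}, and R ~R = \frac{373}{36}, so R^-1 = ~R / (\frac{373}{36}).
R v = \frac{7}{4} + \frac{265}{24} e_{1} e_{2}
Answer: -\frac{1099}{1492} e_{1} - \frac{1266}{373} e_{2}


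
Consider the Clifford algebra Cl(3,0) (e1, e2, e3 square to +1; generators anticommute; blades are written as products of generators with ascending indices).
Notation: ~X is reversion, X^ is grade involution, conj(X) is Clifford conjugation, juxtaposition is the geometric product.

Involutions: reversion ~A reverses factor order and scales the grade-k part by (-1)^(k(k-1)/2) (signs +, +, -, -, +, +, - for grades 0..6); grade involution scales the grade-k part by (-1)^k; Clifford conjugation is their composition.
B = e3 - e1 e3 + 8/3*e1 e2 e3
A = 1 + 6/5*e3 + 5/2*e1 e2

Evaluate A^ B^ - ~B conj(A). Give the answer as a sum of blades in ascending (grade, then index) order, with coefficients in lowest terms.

first term: 6/5 - 6/5*e1 + 17/3*e3 + 16/5*e1 e2 - e1 e3 + 5/2*e2 e3 - 31/6*e1 e2 e3
second term: -6/5 - 6/5*e1 - 17/3*e3 + 16/5*e1 e2 + e1 e3 - 5/2*e2 e3 - 31/6*e1 e2 e3
Answer: 12/5 + 34/3*e3 - 2*e1 e3 + 5*e2 e3


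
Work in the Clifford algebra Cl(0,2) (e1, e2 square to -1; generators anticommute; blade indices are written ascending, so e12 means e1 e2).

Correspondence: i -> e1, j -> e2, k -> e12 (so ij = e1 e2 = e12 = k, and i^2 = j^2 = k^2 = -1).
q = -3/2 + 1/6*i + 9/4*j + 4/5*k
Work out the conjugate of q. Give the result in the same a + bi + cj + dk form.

In blades: q = -3/2 + 1/6*e1 + 9/4*e2 + 4/5*e12.
Conjugation here is Clifford conjugation: the scalar is fixed and the grade-1 and grade-2 blades all flip sign, giving -3/2 - 1/6*e1 - 9/4*e2 - 4/5*e12; translating back:
Answer: -3/2 - 1/6*i - 9/4*j - 4/5*k


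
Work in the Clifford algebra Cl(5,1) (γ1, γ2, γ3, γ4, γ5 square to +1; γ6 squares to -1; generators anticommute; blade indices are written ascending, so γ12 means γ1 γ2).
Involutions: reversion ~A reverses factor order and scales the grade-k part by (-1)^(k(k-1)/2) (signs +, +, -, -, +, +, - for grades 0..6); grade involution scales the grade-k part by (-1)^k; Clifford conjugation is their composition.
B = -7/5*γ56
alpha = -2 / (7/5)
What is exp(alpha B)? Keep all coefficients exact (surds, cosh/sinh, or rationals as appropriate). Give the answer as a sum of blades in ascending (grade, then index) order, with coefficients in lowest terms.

B^2 = (-7/5)^2*(γ56)^2 = 49/25*(+1) = 49/25 (a basis 2-blade squares to minus the product of its generators' squares).
B^2 = 49/25 — hyperbolic case — the even/odd split gives cosh and sinh: l = 7/5, alpha*l = -2, so exp(alpha B) = cosh(-2) + (sinh(-2)/(7/5))*B = cosh(2) + (-5*sinh(2)/7)*B.
Answer: cosh(2) + sinh(2)*γ56


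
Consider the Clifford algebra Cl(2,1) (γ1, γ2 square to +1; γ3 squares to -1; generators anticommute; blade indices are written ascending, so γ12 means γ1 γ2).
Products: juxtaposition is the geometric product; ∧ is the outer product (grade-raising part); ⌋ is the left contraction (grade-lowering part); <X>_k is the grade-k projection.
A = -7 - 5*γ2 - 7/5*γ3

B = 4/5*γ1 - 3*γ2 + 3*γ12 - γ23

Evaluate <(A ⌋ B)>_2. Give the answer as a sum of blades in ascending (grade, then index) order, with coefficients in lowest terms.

step 1: 15 + 47/5*γ1 + 112/5*γ2 + 5*γ3 - 21*γ12 + 7*γ23
step 2: -21*γ12 + 7*γ23
Answer: -21*γ12 + 7*γ23


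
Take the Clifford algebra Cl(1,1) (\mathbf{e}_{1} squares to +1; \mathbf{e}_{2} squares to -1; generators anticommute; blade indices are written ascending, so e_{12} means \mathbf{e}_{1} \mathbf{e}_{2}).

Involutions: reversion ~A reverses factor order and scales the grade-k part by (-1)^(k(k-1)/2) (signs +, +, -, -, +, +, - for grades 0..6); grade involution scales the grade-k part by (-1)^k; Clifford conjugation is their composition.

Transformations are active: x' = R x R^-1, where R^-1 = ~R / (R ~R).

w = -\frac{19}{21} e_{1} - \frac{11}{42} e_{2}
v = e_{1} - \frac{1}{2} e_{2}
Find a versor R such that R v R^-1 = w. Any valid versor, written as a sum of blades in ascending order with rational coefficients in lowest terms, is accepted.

A norm check does it: q(v) = q(w) = \frac{3}{4}, hence R = v + w = \frac{2}{21} e_{1} - \frac{16}{21} e_{2} realises the map — parallel part kept, (v - w)/2 negated, v carried to w.
Answer: \frac{2}{21} e_{1} - \frac{16}{21} e_{2}


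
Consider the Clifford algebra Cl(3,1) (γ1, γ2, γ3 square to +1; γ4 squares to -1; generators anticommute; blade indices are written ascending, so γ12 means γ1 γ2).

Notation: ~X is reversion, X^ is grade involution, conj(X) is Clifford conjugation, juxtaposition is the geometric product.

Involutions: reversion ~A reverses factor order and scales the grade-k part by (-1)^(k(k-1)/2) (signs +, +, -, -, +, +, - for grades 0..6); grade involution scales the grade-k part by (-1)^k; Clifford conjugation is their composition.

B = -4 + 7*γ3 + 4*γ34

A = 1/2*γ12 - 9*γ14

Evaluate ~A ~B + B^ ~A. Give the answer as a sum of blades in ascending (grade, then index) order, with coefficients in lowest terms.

first term: 2*γ12 - 36*γ13 - 36*γ14 - 7/2*γ123 - 63*γ134 + 2*γ1234
second term: 2*γ12 - 36*γ13 - 36*γ14 + 7/2*γ123 + 63*γ134 - 2*γ1234
Answer: 4*γ12 - 72*γ13 - 72*γ14


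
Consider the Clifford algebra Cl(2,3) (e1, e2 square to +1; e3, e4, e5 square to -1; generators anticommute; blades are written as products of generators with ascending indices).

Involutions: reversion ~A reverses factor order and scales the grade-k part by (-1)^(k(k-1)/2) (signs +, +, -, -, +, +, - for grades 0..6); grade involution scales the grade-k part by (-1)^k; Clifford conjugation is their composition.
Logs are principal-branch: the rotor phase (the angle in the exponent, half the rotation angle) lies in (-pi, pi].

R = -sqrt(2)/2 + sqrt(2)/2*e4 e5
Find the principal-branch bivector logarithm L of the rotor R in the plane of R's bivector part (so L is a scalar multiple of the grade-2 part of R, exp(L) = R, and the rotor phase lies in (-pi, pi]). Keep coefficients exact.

The scalar part of R is -sqrt(2)/2, so the principal-branch rotor phase is pinned; divide the bivector part by its sine to get the unit plane — L is the phase times that plane.
Concretely: cos(phase) = -sqrt(2)/2 gives phase = ±3*pi/4, and since phase/sin(phase) is even the sign is immaterial: L = (phase/sin(phase)) * <R>_2 = (3*sqrt(2)*pi/4) * <R>_2.
Answer: 3*pi/4*e4 e5


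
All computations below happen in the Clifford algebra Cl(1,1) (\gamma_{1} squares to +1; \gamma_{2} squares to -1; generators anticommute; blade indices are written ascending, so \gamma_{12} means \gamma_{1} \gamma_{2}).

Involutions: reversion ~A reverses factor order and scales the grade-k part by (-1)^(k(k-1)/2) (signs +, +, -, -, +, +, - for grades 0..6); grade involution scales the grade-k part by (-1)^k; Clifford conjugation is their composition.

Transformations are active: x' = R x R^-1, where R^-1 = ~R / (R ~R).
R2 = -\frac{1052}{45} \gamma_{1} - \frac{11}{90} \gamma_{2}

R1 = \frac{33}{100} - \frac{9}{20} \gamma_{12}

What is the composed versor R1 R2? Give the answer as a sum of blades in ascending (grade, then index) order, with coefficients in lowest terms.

Distribute over the terms of R1 (each basis-blade product reordered to ascending indices, repeated generators contracted through their squares):
(\frac{33}{100}) R2 = -\frac{2893}{375} \gamma_{1} - \frac{121}{3000} \gamma_{2}
(-\frac{9}{20} \gamma_{12}) R2 = -\frac{11}{200} \gamma_{1} - \frac{263}{25} \gamma_{2}
Summing the partial products and collecting blades:
Answer: -\frac{23309}{3000} \gamma_{1} - \frac{31681}{3000} \gamma_{2}


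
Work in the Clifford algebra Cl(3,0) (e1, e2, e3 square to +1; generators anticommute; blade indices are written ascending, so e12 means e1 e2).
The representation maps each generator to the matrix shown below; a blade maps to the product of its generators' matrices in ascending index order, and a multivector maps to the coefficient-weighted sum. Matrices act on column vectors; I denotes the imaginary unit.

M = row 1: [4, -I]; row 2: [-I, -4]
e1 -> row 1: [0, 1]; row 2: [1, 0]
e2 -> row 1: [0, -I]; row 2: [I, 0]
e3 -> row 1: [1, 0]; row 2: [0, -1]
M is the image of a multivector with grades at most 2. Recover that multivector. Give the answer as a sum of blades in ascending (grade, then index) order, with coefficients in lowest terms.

Method: 1, rho(e1), rho(e2), rho(e3) form a trace-orthogonal basis of the 2x2 complex matrices (tr(X Y) = 2 if X = Y, else 0), so M = m0*1 + m1*rho(e1) + m2*rho(e2) + m3*rho(e3) with m0 = tr(M)/2 = 0, m1 = tr(M rho(e1))/2 = -I, m2 = tr(M rho(e2))/2 = 0, m3 = tr(M rho(e3))/2 = 4.
Multiplying table entries, the bivector images are rho(e12) = I*rho(e3), rho(e13) = -I*rho(e2), rho(e23) = I*rho(e1); with real blade coefficients the real parts of m0..m3 are the coefficients of 1, e1, e2, e3 and the imaginary parts give the bivectors (e23: Im m1, e13: -Im m2, e12: Im m3).
Answer: 4*e3 - e23


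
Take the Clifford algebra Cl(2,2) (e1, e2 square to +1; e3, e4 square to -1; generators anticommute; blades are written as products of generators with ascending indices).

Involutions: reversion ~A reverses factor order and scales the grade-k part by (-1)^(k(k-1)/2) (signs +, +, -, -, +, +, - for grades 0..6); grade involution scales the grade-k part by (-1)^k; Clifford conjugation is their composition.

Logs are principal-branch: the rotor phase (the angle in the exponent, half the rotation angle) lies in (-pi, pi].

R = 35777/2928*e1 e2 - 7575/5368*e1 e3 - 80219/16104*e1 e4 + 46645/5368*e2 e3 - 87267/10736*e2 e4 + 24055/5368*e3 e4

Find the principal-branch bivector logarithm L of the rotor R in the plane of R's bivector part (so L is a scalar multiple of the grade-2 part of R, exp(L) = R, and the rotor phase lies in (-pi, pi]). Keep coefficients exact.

The scalar part of R is 0, so the principal-branch rotor phase is pinned; divide the bivector part by its sine to get the unit plane — L is the phase times that plane.
Concretely: cos(phase) = 0 gives phase = ±pi/2, and since phase/sin(phase) is even the sign is immaterial: L = (phase/sin(phase)) * <R>_2 = (pi/2) * <R>_2.
Answer: 35777*pi/5856*e1 e2 - 7575*pi/10736*e1 e3 - 80219*pi/32208*e1 e4 + 46645*pi/10736*e2 e3 - 87267*pi/21472*e2 e4 + 24055*pi/10736*e3 e4


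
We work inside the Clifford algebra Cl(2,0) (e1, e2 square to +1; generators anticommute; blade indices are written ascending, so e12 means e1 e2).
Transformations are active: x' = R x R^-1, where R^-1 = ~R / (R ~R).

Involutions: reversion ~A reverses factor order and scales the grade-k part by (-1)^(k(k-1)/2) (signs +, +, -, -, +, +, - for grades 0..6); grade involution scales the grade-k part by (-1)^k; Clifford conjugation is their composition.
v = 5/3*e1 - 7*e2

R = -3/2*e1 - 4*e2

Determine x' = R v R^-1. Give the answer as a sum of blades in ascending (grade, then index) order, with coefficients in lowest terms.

~R = -3/2*e1 - 4*e2, and R ~R = 73/4, so R^-1 = ~R / (73/4).
R v = 51/2 + 103/6*e12
Answer: -1283/219*e1 - 305/73*e2


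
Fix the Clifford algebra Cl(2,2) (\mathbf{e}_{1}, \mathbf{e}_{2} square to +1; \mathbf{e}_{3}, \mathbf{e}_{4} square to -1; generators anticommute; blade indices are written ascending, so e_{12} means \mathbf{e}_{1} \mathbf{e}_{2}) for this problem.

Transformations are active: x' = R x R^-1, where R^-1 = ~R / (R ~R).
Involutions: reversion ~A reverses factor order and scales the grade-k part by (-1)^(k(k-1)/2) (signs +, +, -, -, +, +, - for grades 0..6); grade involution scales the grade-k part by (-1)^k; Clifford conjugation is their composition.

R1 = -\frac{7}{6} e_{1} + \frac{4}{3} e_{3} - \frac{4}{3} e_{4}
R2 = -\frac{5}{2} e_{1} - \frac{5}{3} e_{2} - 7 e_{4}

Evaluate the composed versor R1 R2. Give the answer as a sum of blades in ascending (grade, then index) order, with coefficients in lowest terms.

Distribute over the terms of R1 (each basis-blade product reordered to ascending indices, repeated generators contracted through their squares):
(-\frac{7}{6} e_{1}) R2 = \frac{35}{12} + \frac{35}{18} e_{12} + \frac{49}{6} e_{14}
(\frac{4}{3} e_{3}) R2 = \frac{10}{3} e_{13} + \frac{20}{9} e_{23} - \frac{28}{3} e_{34}
(-\frac{4}{3} e_{4}) R2 = -\frac{28}{3} - \frac{10}{3} e_{14} - \frac{20}{9} e_{24}
Summing the partial products and collecting blades:
Answer: -\frac{77}{12} + \frac{35}{18} e_{12} + \frac{10}{3} e_{13} + \frac{29}{6} e_{14} + \frac{20}{9} e_{23} - \frac{20}{9} e_{24} - \frac{28}{3} e_{34}


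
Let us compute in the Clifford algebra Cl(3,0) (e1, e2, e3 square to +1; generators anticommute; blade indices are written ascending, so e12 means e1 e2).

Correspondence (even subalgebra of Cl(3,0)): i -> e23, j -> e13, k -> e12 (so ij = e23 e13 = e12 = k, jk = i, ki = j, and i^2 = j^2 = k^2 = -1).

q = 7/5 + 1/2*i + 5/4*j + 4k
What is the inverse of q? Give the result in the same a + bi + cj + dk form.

In blades: q = 7/5 + 4*e12 + 5/4*e13 + 1/2*e23.
With qbar = 7/5 - 4*e12 - 5/4*e13 - 1/2*e23 (scalar fixed, mapped units negated), q qbar = 7909/400 (the sum of squared coefficients), so q^-1 = qbar / (7909/400) = 560/7909 - 1600/7909*e12 - 500/7909*e13 - 200/7909*e23; translating back:
Answer: 560/7909 - 200/7909*i - 500/7909*j - 1600/7909*k


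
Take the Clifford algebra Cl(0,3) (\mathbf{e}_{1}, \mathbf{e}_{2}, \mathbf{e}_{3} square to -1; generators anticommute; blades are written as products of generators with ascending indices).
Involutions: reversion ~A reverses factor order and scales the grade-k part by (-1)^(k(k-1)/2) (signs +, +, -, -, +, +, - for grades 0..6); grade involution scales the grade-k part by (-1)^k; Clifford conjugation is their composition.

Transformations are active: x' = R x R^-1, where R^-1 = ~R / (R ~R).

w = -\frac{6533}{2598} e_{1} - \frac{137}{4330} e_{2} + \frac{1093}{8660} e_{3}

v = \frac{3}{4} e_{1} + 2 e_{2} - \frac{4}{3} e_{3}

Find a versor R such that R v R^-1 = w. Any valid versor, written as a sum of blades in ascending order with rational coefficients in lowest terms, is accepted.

A norm check does it: q(v) = q(w) = -\frac{913}{144}, hence R = v + w = -\frac{9169}{5196} e_{1} + \frac{8523}{4330} e_{2} - \frac{31361}{25980} e_{3} realises the map — parallel part kept, (v - w)/2 negated, v carried to w.
Answer: -\frac{9169}{5196} e_{1} + \frac{8523}{4330} e_{2} - \frac{31361}{25980} e_{3}


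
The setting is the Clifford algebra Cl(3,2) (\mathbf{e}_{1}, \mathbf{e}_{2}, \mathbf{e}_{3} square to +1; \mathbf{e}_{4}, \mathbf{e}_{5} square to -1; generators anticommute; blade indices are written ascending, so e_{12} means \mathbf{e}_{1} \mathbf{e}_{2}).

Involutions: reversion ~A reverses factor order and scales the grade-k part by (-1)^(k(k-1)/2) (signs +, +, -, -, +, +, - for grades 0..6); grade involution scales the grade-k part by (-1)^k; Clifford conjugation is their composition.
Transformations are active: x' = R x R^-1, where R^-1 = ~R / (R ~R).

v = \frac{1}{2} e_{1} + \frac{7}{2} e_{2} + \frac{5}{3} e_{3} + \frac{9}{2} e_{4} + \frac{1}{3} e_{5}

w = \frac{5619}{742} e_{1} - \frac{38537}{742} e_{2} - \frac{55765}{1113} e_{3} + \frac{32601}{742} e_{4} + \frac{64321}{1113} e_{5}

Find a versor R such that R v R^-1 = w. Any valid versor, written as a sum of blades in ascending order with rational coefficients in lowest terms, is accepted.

A norm check does it: q(v) = q(w) = -\frac{61}{12}, hence R = v + w = \frac{2995}{371} e_{1} - \frac{17970}{371} e_{2} - \frac{17970}{371} e_{3} + \frac{17970}{371} e_{4} + \frac{21564}{371} e_{5} realises the map — parallel part kept, (v - w)/2 negated, v carried to w.
Answer: \frac{2995}{371} e_{1} - \frac{17970}{371} e_{2} - \frac{17970}{371} e_{3} + \frac{17970}{371} e_{4} + \frac{21564}{371} e_{5}


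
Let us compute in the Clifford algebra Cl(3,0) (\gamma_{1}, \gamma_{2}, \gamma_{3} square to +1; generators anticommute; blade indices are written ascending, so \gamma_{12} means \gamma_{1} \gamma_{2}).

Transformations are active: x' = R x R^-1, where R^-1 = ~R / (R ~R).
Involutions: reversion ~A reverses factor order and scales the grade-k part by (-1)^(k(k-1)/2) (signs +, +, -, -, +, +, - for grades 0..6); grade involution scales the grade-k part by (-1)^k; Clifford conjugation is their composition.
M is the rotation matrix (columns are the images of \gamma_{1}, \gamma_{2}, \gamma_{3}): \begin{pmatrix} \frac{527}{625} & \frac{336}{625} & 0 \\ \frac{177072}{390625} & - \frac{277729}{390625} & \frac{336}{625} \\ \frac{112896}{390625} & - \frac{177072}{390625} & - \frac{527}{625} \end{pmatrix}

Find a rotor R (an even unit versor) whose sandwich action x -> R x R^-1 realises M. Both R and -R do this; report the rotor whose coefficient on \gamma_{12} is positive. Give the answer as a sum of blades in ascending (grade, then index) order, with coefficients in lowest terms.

Method: write R = a + b12*\gamma_{12} + b13*\gamma_{13} + b23*\gamma_{23} with a^2 + b12^2 + b13^2 + b23^2 = 1 (so R^-1 = ~R). Expanding the columns R e_j ~R gives tr M = 4a^2 - 1 and, from the antisymmetric part, M21 - M12 = -4a*b12, M13 - M31 = 4a*b13, M32 - M23 = -4a*b23.
Here tr M = -\frac{277729}{390625}, so a^2 = (1 + tr M)/4 = \frac{28224}{390625} and a = ±\frac{168}{625}. Taking a = \frac{168}{625}: M21 - M12 = -\frac{32928}{390625}, M13 - M31 = -\frac{112896}{390625}, M32 - M23 = -\frac{387072}{390625}, giving b12 = \frac{49}{625}, b13 = -\frac{168}{625}, b23 = \frac{576}{625}, i.e. R = \frac{168}{625} + \frac{49}{625} \gamma_{12} - \frac{168}{625} \gamma_{13} + \frac{576}{625} \gamma_{23}.
Its \gamma_{12} coefficient is already positive.
Answer: \frac{168}{625} + \frac{49}{625} \gamma_{12} - \frac{168}{625} \gamma_{13} + \frac{576}{625} \gamma_{23}. Key observation: the double cover Spin(3) -> SO(3) sends R and -R to the same matrix (trace -\frac{277729}{390625} here), so the stated sign of the \gamma_{12} coefficient is what selects one sheet.
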